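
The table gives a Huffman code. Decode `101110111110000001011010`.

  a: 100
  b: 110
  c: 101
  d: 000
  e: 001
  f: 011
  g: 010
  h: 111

cbhbdefg

Read left to right; each codeword is recognised as soon as it completes (prefix code):
  101→c | 110→b | 111→h | 110→b | 000→d | 001→e | 011→f | 010→g
Decoded message: cbhbdefg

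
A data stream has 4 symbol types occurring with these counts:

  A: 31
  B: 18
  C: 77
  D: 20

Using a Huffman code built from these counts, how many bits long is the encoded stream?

253

Greedily combine the two least-frequent nodes:
B(18) + D(20) → 38
A(31) + 38 → 69
69 + C(77) → 146
Total encoded bits = sum of merged weights = 38 + 69 + 146 = 253.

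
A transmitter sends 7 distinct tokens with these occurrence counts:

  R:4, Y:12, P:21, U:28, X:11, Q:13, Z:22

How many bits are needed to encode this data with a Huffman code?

298

Merge the two smallest weights repeatedly:
R(4) + X(11) → 15
Y(12) + Q(13) → 25
15 + P(21) → 36
Z(22) + 25 → 47
U(28) + 36 → 64
47 + 64 → 111
The encoded length is the sum of every internal node's weight: 15 + 25 + 36 + 47 + 64 + 111 = 298 bits.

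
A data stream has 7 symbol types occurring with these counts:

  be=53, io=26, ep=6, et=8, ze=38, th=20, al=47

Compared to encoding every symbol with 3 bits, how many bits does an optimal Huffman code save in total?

90

Fixed-length: 3 bits × 198 symbols = 594 bits.
Huffman merges:
ep(6) + et(8) → 14
14 + th(20) → 34
io(26) + 34 → 60
ze(38) + al(47) → 85
be(53) + 60 → 113
85 + 113 → 198
Huffman total = 14 + 34 + 60 + 85 + 113 + 198 = 504 bits.
Saving = 594 − 504 = 90 bits.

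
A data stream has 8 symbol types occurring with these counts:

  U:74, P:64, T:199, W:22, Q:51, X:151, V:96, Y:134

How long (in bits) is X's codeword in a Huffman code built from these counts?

2

Repeatedly merge the two smallest:
merge W(22) and Q(51): 73
merge P(64) and 73: 137
merge U(74) and V(96): 170
merge Y(134) and 137: 271
merge X(151) and 170: 321
merge T(199) and 271: 470
merge 321 and 470: 791
X's leaf is at depth 2, giving a 2-bit codeword.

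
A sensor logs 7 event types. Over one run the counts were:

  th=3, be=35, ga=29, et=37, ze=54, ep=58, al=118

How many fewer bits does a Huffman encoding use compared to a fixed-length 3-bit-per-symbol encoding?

144

Fixed-length: 3 bits × 334 symbols = 1002 bits.
Huffman merges:
merge th(3) and ga(29): 32
merge 32 and be(35): 67
merge et(37) and ze(54): 91
merge ep(58) and 67: 125
merge 91 and al(118): 209
merge 125 and 209: 334
Huffman total = 32 + 67 + 91 + 125 + 209 + 334 = 858 bits.
Saving = 1002 − 858 = 144 bits.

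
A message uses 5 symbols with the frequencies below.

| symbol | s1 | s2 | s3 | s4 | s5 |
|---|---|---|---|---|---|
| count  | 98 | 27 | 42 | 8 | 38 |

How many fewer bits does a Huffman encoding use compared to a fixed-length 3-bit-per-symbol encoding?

203

Fixed-length: 3 bits × 213 symbols = 639 bits.
Huffman merges:
combine s4(8), s2(27) → 35
combine 35, s5(38) → 73
combine s3(42), 73 → 115
combine s1(98), 115 → 213
Huffman total = 35 + 73 + 115 + 213 = 436 bits.
Saving = 639 − 436 = 203 bits.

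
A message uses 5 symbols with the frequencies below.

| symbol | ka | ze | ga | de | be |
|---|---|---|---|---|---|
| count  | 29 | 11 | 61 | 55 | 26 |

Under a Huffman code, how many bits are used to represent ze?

Huffman merges, smallest pair first:
ze(11) + be(26) → 37
ka(29) + 37 → 66
de(55) + ga(61) → 116
66 + 116 → 182
ze sits 3 levels below the root, so its codeword is 3 bits.

3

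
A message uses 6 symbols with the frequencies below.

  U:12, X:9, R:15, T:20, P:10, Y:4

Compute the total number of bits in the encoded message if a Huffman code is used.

Build the Huffman tree bottom-up:
Y(4) + X(9) → 13
P(10) + U(12) → 22
13 + R(15) → 28
T(20) + 22 → 42
28 + 42 → 70
The encoded length is the sum of every internal node's weight: 13 + 22 + 28 + 42 + 70 = 175 bits.

175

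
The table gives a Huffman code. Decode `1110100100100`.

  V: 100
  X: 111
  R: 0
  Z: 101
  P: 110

XRVVV

Read left to right; each codeword is recognised as soon as it completes (prefix code):
  111→X | 0→R | 100→V | 100→V | 100→V
Decoded message: XRVVV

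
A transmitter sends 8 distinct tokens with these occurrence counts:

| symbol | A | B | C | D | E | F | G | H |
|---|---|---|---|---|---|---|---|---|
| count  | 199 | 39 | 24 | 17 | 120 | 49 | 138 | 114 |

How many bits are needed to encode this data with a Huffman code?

Greedily combine the two least-frequent nodes:
combine D(17), C(24) → 41
combine B(39), 41 → 80
combine F(49), 80 → 129
combine H(114), E(120) → 234
combine 129, G(138) → 267
combine A(199), 234 → 433
combine 267, 433 → 700
Each symbol's bit-cost is frequency × depth; summing gives 1884 bits (equivalently 41 + 80 + 129 + 234 + 267 + 433 + 700).

1884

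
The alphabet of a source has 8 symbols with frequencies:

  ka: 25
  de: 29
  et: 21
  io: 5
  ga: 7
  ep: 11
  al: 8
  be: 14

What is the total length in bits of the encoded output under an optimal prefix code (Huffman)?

Merge the two smallest weights repeatedly:
merge io(5) and ga(7): 12
merge al(8) and ep(11): 19
merge 12 and be(14): 26
merge 19 and et(21): 40
merge ka(25) and 26: 51
merge de(29) and 40: 69
merge 51 and 69: 120
Total encoded bits = sum of merged weights = 12 + 19 + 26 + 40 + 51 + 69 + 120 = 337.

337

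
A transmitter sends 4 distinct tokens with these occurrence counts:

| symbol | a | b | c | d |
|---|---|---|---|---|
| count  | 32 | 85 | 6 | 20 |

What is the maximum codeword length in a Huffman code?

3

Merge the two lowest-weight nodes at each step:
c(6) + d(20) → 26
26 + a(32) → 58
58 + b(85) → 143
The rarest symbols sit at the bottom; the longest codeword is 3 bits.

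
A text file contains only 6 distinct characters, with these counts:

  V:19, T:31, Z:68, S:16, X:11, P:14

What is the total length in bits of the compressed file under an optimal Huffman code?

Greedily combine the two least-frequent nodes:
X(11) + P(14) → 25
S(16) + V(19) → 35
25 + T(31) → 56
35 + 56 → 91
Z(68) + 91 → 159
Each symbol's bit-cost is frequency × depth; summing gives 366 bits (equivalently 25 + 35 + 56 + 91 + 159).

366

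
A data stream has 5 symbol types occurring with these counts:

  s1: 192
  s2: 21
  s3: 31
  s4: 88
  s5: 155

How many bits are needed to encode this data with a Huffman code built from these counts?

Build the Huffman tree bottom-up:
s2(21) + s3(31) → 52
52 + s4(88) → 140
140 + s5(155) → 295
s1(192) + 295 → 487
Each symbol's bit-cost is frequency × depth; summing gives 974 bits (equivalently 52 + 140 + 295 + 487).

974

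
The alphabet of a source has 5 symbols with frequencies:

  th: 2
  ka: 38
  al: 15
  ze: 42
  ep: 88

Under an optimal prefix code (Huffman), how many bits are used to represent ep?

Repeatedly merge the two smallest:
th(2) + al(15) → 17
17 + ka(38) → 55
ze(42) + 55 → 97
ep(88) + 97 → 185
ep is merged only at the final step, so code length = 1.

1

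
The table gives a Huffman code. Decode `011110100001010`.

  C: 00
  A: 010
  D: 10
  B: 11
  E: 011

Read left to right; each codeword is recognised as soon as it completes (prefix code):
  011→E | 11→B | 010→A | 00→C | 010→A | 10→D
Decoded message: EBACAD

EBACAD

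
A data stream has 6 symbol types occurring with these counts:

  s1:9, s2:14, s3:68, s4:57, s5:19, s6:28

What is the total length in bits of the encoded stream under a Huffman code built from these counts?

455

Build the Huffman tree bottom-up:
combine s1(9), s2(14) → 23
combine s5(19), 23 → 42
combine s6(28), 42 → 70
combine s4(57), s3(68) → 125
combine 70, 125 → 195
Each symbol's bit-cost is frequency × depth; summing gives 455 bits (equivalently 23 + 42 + 70 + 125 + 195).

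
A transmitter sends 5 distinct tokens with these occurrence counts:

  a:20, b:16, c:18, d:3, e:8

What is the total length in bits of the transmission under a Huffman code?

141

Greedily combine the two least-frequent nodes:
merge d(3) and e(8): 11
merge 11 and b(16): 27
merge c(18) and a(20): 38
merge 27 and 38: 65
Each symbol's bit-cost is frequency × depth; summing gives 141 bits (equivalently 11 + 27 + 38 + 65).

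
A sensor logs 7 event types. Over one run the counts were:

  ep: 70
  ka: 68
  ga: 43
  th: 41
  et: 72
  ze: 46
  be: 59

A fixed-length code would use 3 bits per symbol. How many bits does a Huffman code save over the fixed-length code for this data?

Fixed-length: 3 bits × 399 symbols = 1197 bits.
Huffman merges:
th(41) + ga(43) → 84
ze(46) + be(59) → 105
ka(68) + ep(70) → 138
et(72) + 84 → 156
105 + 138 → 243
156 + 243 → 399
Huffman total = 84 + 105 + 138 + 156 + 243 + 399 = 1125 bits.
Saving = 1197 − 1125 = 72 bits.

72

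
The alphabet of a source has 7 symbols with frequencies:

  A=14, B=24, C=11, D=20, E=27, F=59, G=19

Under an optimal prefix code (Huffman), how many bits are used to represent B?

3

Repeatedly merge the two smallest:
C(11) + A(14) → 25
G(19) + D(20) → 39
B(24) + 25 → 49
E(27) + 39 → 66
49 + F(59) → 108
66 + 108 → 174
B sits 3 levels below the root, so its codeword is 3 bits.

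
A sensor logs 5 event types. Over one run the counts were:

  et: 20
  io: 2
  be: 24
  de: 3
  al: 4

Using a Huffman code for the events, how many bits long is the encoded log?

96

Merge the two smallest weights repeatedly:
io(2) + de(3) → 5
al(4) + 5 → 9
9 + et(20) → 29
be(24) + 29 → 53
Total encoded bits = sum of merged weights = 5 + 9 + 29 + 53 = 96.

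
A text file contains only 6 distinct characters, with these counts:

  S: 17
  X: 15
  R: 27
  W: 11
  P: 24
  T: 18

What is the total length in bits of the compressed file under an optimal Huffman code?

285

Build the Huffman tree bottom-up:
combine W(11), X(15) → 26
combine S(17), T(18) → 35
combine P(24), 26 → 50
combine R(27), 35 → 62
combine 50, 62 → 112
Each symbol's bit-cost is frequency × depth; summing gives 285 bits (equivalently 26 + 35 + 50 + 62 + 112).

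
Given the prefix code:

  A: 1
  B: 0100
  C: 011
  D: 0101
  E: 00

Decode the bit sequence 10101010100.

ADDE

Read left to right; each codeword is recognised as soon as it completes (prefix code):
  1→A | 0101→D | 0101→D | 00→E
Decoded message: ADDE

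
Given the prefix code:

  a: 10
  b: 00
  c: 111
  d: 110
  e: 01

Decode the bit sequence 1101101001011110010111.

ddaeecbac

Read left to right; each codeword is recognised as soon as it completes (prefix code):
  110→d | 110→d | 10→a | 01→e | 01→e | 111→c | 00→b | 10→a | 111→c
Decoded message: ddaeecbac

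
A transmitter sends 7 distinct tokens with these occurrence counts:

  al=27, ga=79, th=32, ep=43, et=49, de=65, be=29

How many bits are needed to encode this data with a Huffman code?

Greedily combine the two least-frequent nodes:
al(27) + be(29) → 56
th(32) + ep(43) → 75
et(49) + 56 → 105
de(65) + 75 → 140
ga(79) + 105 → 184
140 + 184 → 324
Total encoded bits = sum of merged weights = 56 + 75 + 105 + 140 + 184 + 324 = 884.

884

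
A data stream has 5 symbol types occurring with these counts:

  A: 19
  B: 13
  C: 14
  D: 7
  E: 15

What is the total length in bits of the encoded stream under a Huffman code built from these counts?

156

Build the Huffman tree bottom-up:
combine D(7), B(13) → 20
combine C(14), E(15) → 29
combine A(19), 20 → 39
combine 29, 39 → 68
Each symbol's bit-cost is frequency × depth; summing gives 156 bits (equivalently 20 + 29 + 39 + 68).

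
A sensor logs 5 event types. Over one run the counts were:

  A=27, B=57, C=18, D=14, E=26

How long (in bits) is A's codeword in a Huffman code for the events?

3

Repeatedly merge the two smallest:
merge D(14) and C(18): 32
merge E(26) and A(27): 53
merge 32 and 53: 85
merge B(57) and 85: 142
A sits 3 levels below the root, so its codeword is 3 bits.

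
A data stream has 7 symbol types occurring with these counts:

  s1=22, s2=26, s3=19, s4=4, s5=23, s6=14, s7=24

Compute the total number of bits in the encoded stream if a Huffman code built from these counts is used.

364

Build the Huffman tree bottom-up:
combine s4(4), s6(14) → 18
combine 18, s3(19) → 37
combine s1(22), s5(23) → 45
combine s7(24), s2(26) → 50
combine 37, 45 → 82
combine 50, 82 → 132
Each symbol's bit-cost is frequency × depth; summing gives 364 bits (equivalently 18 + 37 + 45 + 50 + 82 + 132).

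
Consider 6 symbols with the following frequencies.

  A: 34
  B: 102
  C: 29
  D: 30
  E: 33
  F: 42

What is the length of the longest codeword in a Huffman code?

Merge the two lowest-weight nodes at each step:
merge C(29) and D(30): 59
merge E(33) and A(34): 67
merge F(42) and 59: 101
merge 67 and 101: 168
merge B(102) and 168: 270
Maximum depth reached is 4.

4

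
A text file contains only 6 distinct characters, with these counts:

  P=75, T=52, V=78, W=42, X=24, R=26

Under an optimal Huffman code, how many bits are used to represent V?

Huffman merges, smallest pair first:
X(24) + R(26) → 50
W(42) + 50 → 92
T(52) + P(75) → 127
V(78) + 92 → 170
127 + 170 → 297
The subtree containing V is merged 2 times, so code length = 2.

2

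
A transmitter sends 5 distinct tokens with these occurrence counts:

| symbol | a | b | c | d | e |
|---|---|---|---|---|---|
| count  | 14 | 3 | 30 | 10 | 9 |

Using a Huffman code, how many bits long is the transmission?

Greedily combine the two least-frequent nodes:
merge b(3) and e(9): 12
merge d(10) and 12: 22
merge a(14) and 22: 36
merge c(30) and 36: 66
The encoded length is the sum of every internal node's weight: 12 + 22 + 36 + 66 = 136 bits.

136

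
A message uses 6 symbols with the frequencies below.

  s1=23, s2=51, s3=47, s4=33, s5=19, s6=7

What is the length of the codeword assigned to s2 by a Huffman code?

Build the tree from the bottom:
s6(7) + s5(19) → 26
s1(23) + 26 → 49
s4(33) + s3(47) → 80
49 + s2(51) → 100
80 + 100 → 180
The subtree containing s2 is merged 2 times, so code length = 2.

2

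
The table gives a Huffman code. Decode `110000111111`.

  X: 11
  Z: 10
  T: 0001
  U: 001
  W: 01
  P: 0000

Read left to right; each codeword is recognised as soon as it completes (prefix code):
  11→X | 0000→P | 11→X | 11→X | 11→X
Decoded message: XPXXX

XPXXX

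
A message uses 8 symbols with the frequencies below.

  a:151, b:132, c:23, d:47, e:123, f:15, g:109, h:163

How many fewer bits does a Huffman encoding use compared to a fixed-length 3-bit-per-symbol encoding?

Fixed-length: 3 bits × 763 symbols = 2289 bits.
Huffman merges:
f(15) + c(23) → 38
38 + d(47) → 85
85 + g(109) → 194
e(123) + b(132) → 255
a(151) + h(163) → 314
194 + 255 → 449
314 + 449 → 763
Huffman total = 38 + 85 + 194 + 255 + 314 + 449 + 763 = 2098 bits.
Saving = 2289 − 2098 = 191 bits.

191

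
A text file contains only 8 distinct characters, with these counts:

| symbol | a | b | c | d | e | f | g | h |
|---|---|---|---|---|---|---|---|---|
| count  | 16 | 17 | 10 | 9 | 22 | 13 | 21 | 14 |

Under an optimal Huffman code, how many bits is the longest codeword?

4

Merge the two lowest-weight nodes at each step:
combine d(9), c(10) → 19
combine f(13), h(14) → 27
combine a(16), b(17) → 33
combine 19, g(21) → 40
combine e(22), 27 → 49
combine 33, 40 → 73
combine 49, 73 → 122
The rarest symbols sit at the bottom; the longest codeword is 4 bits.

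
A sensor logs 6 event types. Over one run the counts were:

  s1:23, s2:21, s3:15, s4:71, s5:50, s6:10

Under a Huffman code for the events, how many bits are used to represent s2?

4

Repeatedly merge the two smallest:
combine s6(10), s3(15) → 25
combine s2(21), s1(23) → 44
combine 25, 44 → 69
combine s5(50), 69 → 119
combine s4(71), 119 → 190
s2 sits 4 levels below the root, so its codeword is 4 bits.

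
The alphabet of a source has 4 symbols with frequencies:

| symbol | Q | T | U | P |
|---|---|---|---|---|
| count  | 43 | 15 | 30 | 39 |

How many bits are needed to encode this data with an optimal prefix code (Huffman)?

Merge the two smallest weights repeatedly:
combine T(15), U(30) → 45
combine P(39), Q(43) → 82
combine 45, 82 → 127
Each symbol's bit-cost is frequency × depth; summing gives 254 bits (equivalently 45 + 82 + 127).

254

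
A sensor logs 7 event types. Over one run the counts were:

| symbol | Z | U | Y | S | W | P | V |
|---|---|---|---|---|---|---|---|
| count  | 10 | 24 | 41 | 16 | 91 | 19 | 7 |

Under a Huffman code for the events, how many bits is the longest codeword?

5

Merge the two lowest-weight nodes at each step:
combine V(7), Z(10) → 17
combine S(16), 17 → 33
combine P(19), U(24) → 43
combine 33, Y(41) → 74
combine 43, 74 → 117
combine W(91), 117 → 208
Maximum depth reached is 5.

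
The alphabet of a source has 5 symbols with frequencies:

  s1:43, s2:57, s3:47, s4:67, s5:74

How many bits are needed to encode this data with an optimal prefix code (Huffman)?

Build the Huffman tree bottom-up:
combine s1(43), s3(47) → 90
combine s2(57), s4(67) → 124
combine s5(74), 90 → 164
combine 124, 164 → 288
The encoded length is the sum of every internal node's weight: 90 + 124 + 164 + 288 = 666 bits.

666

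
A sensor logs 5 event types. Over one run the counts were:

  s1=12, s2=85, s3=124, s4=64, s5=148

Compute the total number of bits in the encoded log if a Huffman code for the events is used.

942

Build the Huffman tree bottom-up:
s1(12) + s4(64) → 76
76 + s2(85) → 161
s3(124) + s5(148) → 272
161 + 272 → 433
The encoded length is the sum of every internal node's weight: 76 + 161 + 272 + 433 = 942 bits.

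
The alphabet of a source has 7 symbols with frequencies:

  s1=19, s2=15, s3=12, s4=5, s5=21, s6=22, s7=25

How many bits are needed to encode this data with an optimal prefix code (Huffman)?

327

Merge the two smallest weights repeatedly:
merge s4(5) and s3(12): 17
merge s2(15) and 17: 32
merge s1(19) and s5(21): 40
merge s6(22) and s7(25): 47
merge 32 and 40: 72
merge 47 and 72: 119
Each symbol's bit-cost is frequency × depth; summing gives 327 bits (equivalently 17 + 32 + 40 + 47 + 72 + 119).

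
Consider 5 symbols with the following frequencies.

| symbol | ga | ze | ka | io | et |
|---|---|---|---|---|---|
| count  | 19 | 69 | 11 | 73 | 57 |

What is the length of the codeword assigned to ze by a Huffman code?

2

Huffman merges, smallest pair first:
merge ka(11) and ga(19): 30
merge 30 and et(57): 87
merge ze(69) and io(73): 142
merge 87 and 142: 229
The subtree containing ze is merged 2 times, so code length = 2.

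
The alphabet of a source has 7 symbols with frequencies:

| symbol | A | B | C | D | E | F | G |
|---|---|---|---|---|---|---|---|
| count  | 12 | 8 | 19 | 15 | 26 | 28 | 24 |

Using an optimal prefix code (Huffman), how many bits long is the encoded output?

Build the Huffman tree bottom-up:
merge B(8) and A(12): 20
merge D(15) and C(19): 34
merge 20 and G(24): 44
merge E(26) and F(28): 54
merge 34 and 44: 78
merge 54 and 78: 132
The encoded length is the sum of every internal node's weight: 20 + 34 + 44 + 54 + 78 + 132 = 362 bits.

362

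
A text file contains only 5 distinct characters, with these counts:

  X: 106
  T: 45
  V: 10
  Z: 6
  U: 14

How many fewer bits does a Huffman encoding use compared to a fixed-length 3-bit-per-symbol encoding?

Fixed-length: 3 bits × 181 symbols = 543 bits.
Huffman merges:
combine Z(6), V(10) → 16
combine U(14), 16 → 30
combine 30, T(45) → 75
combine 75, X(106) → 181
Huffman total = 16 + 30 + 75 + 181 = 302 bits.
Saving = 543 − 302 = 241 bits.

241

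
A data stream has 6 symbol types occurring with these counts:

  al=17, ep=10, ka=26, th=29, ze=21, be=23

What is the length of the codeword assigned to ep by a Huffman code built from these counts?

Build the tree from the bottom:
combine ep(10), al(17) → 27
combine ze(21), be(23) → 44
combine ka(26), 27 → 53
combine th(29), 44 → 73
combine 53, 73 → 126
ep's leaf is at depth 3, giving a 3-bit codeword.

3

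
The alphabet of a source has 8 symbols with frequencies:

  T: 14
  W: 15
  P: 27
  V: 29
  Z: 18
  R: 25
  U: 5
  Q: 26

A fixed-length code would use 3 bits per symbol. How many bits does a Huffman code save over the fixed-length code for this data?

Fixed-length: 3 bits × 159 symbols = 477 bits.
Huffman merges:
U(5) + T(14) → 19
W(15) + Z(18) → 33
19 + R(25) → 44
Q(26) + P(27) → 53
V(29) + 33 → 62
44 + 53 → 97
62 + 97 → 159
Huffman total = 19 + 33 + 44 + 53 + 62 + 97 + 159 = 467 bits.
Saving = 477 − 467 = 10 bits.

10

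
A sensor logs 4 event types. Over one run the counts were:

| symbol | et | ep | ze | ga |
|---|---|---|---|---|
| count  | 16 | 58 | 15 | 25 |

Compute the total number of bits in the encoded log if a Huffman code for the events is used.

201

Merge the two smallest weights repeatedly:
ze(15) + et(16) → 31
ga(25) + 31 → 56
56 + ep(58) → 114
The encoded length is the sum of every internal node's weight: 31 + 56 + 114 = 201 bits.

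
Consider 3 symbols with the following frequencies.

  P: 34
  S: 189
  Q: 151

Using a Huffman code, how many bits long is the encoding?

Greedily combine the two least-frequent nodes:
combine P(34), Q(151) → 185
combine 185, S(189) → 374
Total encoded bits = sum of merged weights = 185 + 374 = 559.

559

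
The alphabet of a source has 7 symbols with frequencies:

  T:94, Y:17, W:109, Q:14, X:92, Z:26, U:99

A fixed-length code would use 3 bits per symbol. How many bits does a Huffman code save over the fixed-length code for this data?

214

Fixed-length: 3 bits × 451 symbols = 1353 bits.
Huffman merges:
merge Q(14) and Y(17): 31
merge Z(26) and 31: 57
merge 57 and X(92): 149
merge T(94) and U(99): 193
merge W(109) and 149: 258
merge 193 and 258: 451
Huffman total = 31 + 57 + 149 + 193 + 258 + 451 = 1139 bits.
Saving = 1353 − 1139 = 214 bits.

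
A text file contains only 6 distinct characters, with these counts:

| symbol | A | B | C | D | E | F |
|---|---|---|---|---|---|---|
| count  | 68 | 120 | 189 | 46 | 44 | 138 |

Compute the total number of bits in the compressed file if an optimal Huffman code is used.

1458

Merge the two smallest weights repeatedly:
E(44) + D(46) → 90
A(68) + 90 → 158
B(120) + F(138) → 258
158 + C(189) → 347
258 + 347 → 605
Each symbol's bit-cost is frequency × depth; summing gives 1458 bits (equivalently 90 + 158 + 258 + 347 + 605).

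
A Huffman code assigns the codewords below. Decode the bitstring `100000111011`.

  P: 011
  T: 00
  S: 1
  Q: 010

Read left to right; each codeword is recognised as soon as it completes (prefix code):
  1→S | 00→T | 00→T | 011→P | 1→S | 011→P
Decoded message: STTPSP

STTPSP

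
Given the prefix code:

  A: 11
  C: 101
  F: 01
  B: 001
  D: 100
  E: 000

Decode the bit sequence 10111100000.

Read left to right; each codeword is recognised as soon as it completes (prefix code):
  101→C | 11→A | 100→D | 000→E
Decoded message: CADE

CADE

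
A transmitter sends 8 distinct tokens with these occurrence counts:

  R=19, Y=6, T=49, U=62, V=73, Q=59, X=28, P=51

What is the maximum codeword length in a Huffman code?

5

Merge the two lowest-weight nodes at each step:
Y(6) + R(19) → 25
25 + X(28) → 53
T(49) + P(51) → 100
53 + Q(59) → 112
U(62) + V(73) → 135
100 + 112 → 212
135 + 212 → 347
The first pair merged (Y, R) ends up deepest, at depth 5.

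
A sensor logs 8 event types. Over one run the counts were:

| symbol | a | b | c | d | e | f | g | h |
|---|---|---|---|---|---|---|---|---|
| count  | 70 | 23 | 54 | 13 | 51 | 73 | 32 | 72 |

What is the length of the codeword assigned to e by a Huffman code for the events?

Repeatedly merge the two smallest:
merge d(13) and b(23): 36
merge g(32) and 36: 68
merge e(51) and c(54): 105
merge 68 and a(70): 138
merge h(72) and f(73): 145
merge 105 and 138: 243
merge 145 and 243: 388
e sits 3 levels below the root, so its codeword is 3 bits.

3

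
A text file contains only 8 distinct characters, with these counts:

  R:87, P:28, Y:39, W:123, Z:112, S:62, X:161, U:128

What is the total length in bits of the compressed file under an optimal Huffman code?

Build the Huffman tree bottom-up:
P(28) + Y(39) → 67
S(62) + 67 → 129
R(87) + Z(112) → 199
W(123) + U(128) → 251
129 + X(161) → 290
199 + 251 → 450
290 + 450 → 740
Each symbol's bit-cost is frequency × depth; summing gives 2126 bits (equivalently 67 + 129 + 199 + 251 + 290 + 450 + 740).

2126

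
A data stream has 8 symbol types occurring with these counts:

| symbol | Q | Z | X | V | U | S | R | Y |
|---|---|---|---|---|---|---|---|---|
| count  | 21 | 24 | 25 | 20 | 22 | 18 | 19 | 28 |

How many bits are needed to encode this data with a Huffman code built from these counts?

Greedily combine the two least-frequent nodes:
merge S(18) and R(19): 37
merge V(20) and Q(21): 41
merge U(22) and Z(24): 46
merge X(25) and Y(28): 53
merge 37 and 41: 78
merge 46 and 53: 99
merge 78 and 99: 177
Total encoded bits = sum of merged weights = 37 + 41 + 46 + 53 + 78 + 99 + 177 = 531.

531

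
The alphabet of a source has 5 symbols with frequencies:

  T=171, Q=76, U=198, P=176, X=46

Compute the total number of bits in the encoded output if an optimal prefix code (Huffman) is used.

Greedily combine the two least-frequent nodes:
combine X(46), Q(76) → 122
combine 122, T(171) → 293
combine P(176), U(198) → 374
combine 293, 374 → 667
Each symbol's bit-cost is frequency × depth; summing gives 1456 bits (equivalently 122 + 293 + 374 + 667).

1456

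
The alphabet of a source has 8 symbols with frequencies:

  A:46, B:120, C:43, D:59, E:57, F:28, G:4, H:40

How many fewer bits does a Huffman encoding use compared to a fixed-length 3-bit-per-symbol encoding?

88

Fixed-length: 3 bits × 397 symbols = 1191 bits.
Huffman merges:
combine G(4), F(28) → 32
combine 32, H(40) → 72
combine C(43), A(46) → 89
combine E(57), D(59) → 116
combine 72, 89 → 161
combine 116, B(120) → 236
combine 161, 236 → 397
Huffman total = 32 + 72 + 89 + 116 + 161 + 236 + 397 = 1103 bits.
Saving = 1191 − 1103 = 88 bits.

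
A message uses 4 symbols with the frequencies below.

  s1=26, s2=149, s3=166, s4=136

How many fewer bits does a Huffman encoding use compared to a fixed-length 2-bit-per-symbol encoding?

Fixed-length: 2 bits × 477 symbols = 954 bits.
Huffman merges:
combine s1(26), s4(136) → 162
combine s2(149), 162 → 311
combine s3(166), 311 → 477
Huffman total = 162 + 311 + 477 = 950 bits.
Saving = 954 − 950 = 4 bits.

4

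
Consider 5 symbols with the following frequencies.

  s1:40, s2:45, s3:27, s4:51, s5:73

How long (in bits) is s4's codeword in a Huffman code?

2

Huffman merges, smallest pair first:
s3(27) + s1(40) → 67
s2(45) + s4(51) → 96
67 + s5(73) → 140
96 + 140 → 236
The subtree containing s4 is merged 2 times, so code length = 2.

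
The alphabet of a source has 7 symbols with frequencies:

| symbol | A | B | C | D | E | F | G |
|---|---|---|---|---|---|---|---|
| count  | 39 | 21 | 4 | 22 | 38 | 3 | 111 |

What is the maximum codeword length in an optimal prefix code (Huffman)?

5

Merge the two lowest-weight nodes at each step:
merge F(3) and C(4): 7
merge 7 and B(21): 28
merge D(22) and 28: 50
merge E(38) and A(39): 77
merge 50 and 77: 127
merge G(111) and 127: 238
Maximum depth reached is 5.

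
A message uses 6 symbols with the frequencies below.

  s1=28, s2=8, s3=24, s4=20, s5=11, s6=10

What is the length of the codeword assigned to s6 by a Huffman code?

4

Build the tree from the bottom:
merge s2(8) and s6(10): 18
merge s5(11) and 18: 29
merge s4(20) and s3(24): 44
merge s1(28) and 29: 57
merge 44 and 57: 101
The subtree containing s6 is merged 4 times, so code length = 4.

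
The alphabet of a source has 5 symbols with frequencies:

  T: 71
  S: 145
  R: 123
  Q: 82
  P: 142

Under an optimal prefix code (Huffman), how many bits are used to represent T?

3

Build the tree from the bottom:
T(71) + Q(82) → 153
R(123) + P(142) → 265
S(145) + 153 → 298
265 + 298 → 563
T's leaf is at depth 3, giving a 3-bit codeword.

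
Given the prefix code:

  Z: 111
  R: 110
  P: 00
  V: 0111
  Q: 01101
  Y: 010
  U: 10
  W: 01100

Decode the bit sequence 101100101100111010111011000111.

URYRVYZWV

Read left to right; each codeword is recognised as soon as it completes (prefix code):
  10→U | 110→R | 010→Y | 110→R | 0111→V | 010→Y | 111→Z | 01100→W | 0111→V
Decoded message: URYRVYZWV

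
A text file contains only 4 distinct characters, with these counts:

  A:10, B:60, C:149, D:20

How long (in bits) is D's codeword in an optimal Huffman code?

3

Repeatedly merge the two smallest:
merge A(10) and D(20): 30
merge 30 and B(60): 90
merge 90 and C(149): 239
The subtree containing D is merged 3 times, so code length = 3.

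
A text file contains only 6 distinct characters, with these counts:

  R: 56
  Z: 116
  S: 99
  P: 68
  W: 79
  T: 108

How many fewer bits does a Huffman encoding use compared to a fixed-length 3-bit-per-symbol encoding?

Fixed-length: 3 bits × 526 symbols = 1578 bits.
Huffman merges:
merge R(56) and P(68): 124
merge W(79) and S(99): 178
merge T(108) and Z(116): 224
merge 124 and 178: 302
merge 224 and 302: 526
Huffman total = 124 + 178 + 224 + 302 + 526 = 1354 bits.
Saving = 1578 − 1354 = 224 bits.

224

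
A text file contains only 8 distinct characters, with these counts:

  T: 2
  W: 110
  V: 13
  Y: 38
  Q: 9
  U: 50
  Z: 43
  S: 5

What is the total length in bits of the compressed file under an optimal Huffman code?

Build the Huffman tree bottom-up:
combine T(2), S(5) → 7
combine 7, Q(9) → 16
combine V(13), 16 → 29
combine 29, Y(38) → 67
combine Z(43), U(50) → 93
combine 67, 93 → 160
combine W(110), 160 → 270
The encoded length is the sum of every internal node's weight: 7 + 16 + 29 + 67 + 93 + 160 + 270 = 642 bits.

642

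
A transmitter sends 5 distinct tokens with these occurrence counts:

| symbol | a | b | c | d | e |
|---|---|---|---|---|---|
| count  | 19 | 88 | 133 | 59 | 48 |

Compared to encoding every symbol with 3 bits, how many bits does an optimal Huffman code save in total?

287

Fixed-length: 3 bits × 347 symbols = 1041 bits.
Huffman merges:
combine a(19), e(48) → 67
combine d(59), 67 → 126
combine b(88), 126 → 214
combine c(133), 214 → 347
Huffman total = 67 + 126 + 214 + 347 = 754 bits.
Saving = 1041 − 754 = 287 bits.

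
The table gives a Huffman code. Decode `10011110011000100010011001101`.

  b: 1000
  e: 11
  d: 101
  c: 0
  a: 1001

aeabbaad

Read left to right; each codeword is recognised as soon as it completes (prefix code):
  1001→a | 11→e | 1001→a | 1000→b | 1000→b | 1001→a | 1001→a | 101→d
Decoded message: aeabbaad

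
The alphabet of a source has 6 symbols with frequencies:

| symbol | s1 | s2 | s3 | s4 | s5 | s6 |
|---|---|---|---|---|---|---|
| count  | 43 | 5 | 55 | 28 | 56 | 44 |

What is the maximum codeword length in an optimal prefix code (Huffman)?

Merge the two lowest-weight nodes at each step:
s2(5) + s4(28) → 33
33 + s1(43) → 76
s6(44) + s3(55) → 99
s5(56) + 76 → 132
99 + 132 → 231
The rarest symbols sit at the bottom; the longest codeword is 4 bits.

4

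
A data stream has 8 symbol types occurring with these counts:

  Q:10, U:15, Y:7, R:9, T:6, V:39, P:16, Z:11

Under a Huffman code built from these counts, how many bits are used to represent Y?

Repeatedly merge the two smallest:
combine T(6), Y(7) → 13
combine R(9), Q(10) → 19
combine Z(11), 13 → 24
combine U(15), P(16) → 31
combine 19, 24 → 43
combine 31, V(39) → 70
combine 43, 70 → 113
The subtree containing Y is merged 4 times, so code length = 4.

4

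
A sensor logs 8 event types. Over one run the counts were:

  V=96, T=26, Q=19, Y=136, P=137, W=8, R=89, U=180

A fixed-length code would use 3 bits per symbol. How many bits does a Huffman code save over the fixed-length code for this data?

237

Fixed-length: 3 bits × 691 symbols = 2073 bits.
Huffman merges:
W(8) + Q(19) → 27
T(26) + 27 → 53
53 + R(89) → 142
V(96) + Y(136) → 232
P(137) + 142 → 279
U(180) + 232 → 412
279 + 412 → 691
Huffman total = 27 + 53 + 142 + 232 + 279 + 412 + 691 = 1836 bits.
Saving = 2073 − 1836 = 237 bits.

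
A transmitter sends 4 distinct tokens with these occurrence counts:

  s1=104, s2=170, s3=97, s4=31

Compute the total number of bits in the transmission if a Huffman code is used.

762

Merge the two smallest weights repeatedly:
s4(31) + s3(97) → 128
s1(104) + 128 → 232
s2(170) + 232 → 402
Each symbol's bit-cost is frequency × depth; summing gives 762 bits (equivalently 128 + 232 + 402).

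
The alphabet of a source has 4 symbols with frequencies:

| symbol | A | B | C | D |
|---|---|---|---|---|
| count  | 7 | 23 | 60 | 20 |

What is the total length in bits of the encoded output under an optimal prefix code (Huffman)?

Greedily combine the two least-frequent nodes:
merge A(7) and D(20): 27
merge B(23) and 27: 50
merge 50 and C(60): 110
The encoded length is the sum of every internal node's weight: 27 + 50 + 110 = 187 bits.

187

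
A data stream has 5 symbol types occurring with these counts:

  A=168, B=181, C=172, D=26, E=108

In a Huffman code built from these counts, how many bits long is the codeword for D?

3

Repeatedly merge the two smallest:
D(26) + E(108) → 134
134 + A(168) → 302
C(172) + B(181) → 353
302 + 353 → 655
D's leaf is at depth 3, giving a 3-bit codeword.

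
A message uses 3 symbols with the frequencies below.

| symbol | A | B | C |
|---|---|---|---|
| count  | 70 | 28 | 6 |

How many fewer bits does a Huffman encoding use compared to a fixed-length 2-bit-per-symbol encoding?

Fixed-length: 2 bits × 104 symbols = 208 bits.
Huffman merges:
C(6) + B(28) → 34
34 + A(70) → 104
Huffman total = 34 + 104 = 138 bits.
Saving = 208 − 138 = 70 bits.

70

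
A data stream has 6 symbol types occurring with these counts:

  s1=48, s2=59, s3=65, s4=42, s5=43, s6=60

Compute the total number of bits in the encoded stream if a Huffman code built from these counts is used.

826

Greedily combine the two least-frequent nodes:
s4(42) + s5(43) → 85
s1(48) + s2(59) → 107
s6(60) + s3(65) → 125
85 + 107 → 192
125 + 192 → 317
Each symbol's bit-cost is frequency × depth; summing gives 826 bits (equivalently 85 + 107 + 125 + 192 + 317).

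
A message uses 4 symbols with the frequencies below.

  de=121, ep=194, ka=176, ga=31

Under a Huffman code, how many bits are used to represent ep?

1

Build the tree from the bottom:
ga(31) + de(121) → 152
152 + ka(176) → 328
ep(194) + 328 → 522
ep sits one level below the root: a 1-bit codeword.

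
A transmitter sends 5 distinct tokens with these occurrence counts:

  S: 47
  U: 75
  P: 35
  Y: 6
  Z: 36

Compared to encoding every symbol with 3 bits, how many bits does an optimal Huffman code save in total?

158

Fixed-length: 3 bits × 199 symbols = 597 bits.
Huffman merges:
merge Y(6) and P(35): 41
merge Z(36) and 41: 77
merge S(47) and U(75): 122
merge 77 and 122: 199
Huffman total = 41 + 77 + 122 + 199 = 439 bits.
Saving = 597 − 439 = 158 bits.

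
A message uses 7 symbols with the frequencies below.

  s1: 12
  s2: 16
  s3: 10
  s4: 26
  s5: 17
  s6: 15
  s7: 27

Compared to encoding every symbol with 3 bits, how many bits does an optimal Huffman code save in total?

Fixed-length: 3 bits × 123 symbols = 369 bits.
Huffman merges:
merge s3(10) and s1(12): 22
merge s6(15) and s2(16): 31
merge s5(17) and 22: 39
merge s4(26) and s7(27): 53
merge 31 and 39: 70
merge 53 and 70: 123
Huffman total = 22 + 31 + 39 + 53 + 70 + 123 = 338 bits.
Saving = 369 − 338 = 31 bits.

31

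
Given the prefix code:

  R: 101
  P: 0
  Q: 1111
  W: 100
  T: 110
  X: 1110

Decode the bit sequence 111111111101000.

Read left to right; each codeword is recognised as soon as it completes (prefix code):
  1111→Q | 1111→Q | 110→T | 100→W | 0→P
Decoded message: QQTWP

QQTWP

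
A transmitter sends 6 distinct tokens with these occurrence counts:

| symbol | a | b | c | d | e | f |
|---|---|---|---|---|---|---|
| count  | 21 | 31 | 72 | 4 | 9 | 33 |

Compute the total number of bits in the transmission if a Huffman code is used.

379

Merge the two smallest weights repeatedly:
merge d(4) and e(9): 13
merge 13 and a(21): 34
merge b(31) and f(33): 64
merge 34 and 64: 98
merge c(72) and 98: 170
The encoded length is the sum of every internal node's weight: 13 + 34 + 64 + 98 + 170 = 379 bits.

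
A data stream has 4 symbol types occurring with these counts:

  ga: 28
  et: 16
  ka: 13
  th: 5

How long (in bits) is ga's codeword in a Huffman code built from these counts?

Build the tree from the bottom:
merge th(5) and ka(13): 18
merge et(16) and 18: 34
merge ga(28) and 34: 62
ga sits one level below the root: a 1-bit codeword.

1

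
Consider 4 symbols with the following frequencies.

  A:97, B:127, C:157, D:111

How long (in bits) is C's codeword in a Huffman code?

Build the tree from the bottom:
merge A(97) and D(111): 208
merge B(127) and C(157): 284
merge 208 and 284: 492
C's leaf is at depth 2, giving a 2-bit codeword.

2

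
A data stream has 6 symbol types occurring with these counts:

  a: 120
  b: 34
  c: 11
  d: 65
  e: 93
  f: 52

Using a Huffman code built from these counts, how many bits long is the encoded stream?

892

Merge the two smallest weights repeatedly:
merge c(11) and b(34): 45
merge 45 and f(52): 97
merge d(65) and e(93): 158
merge 97 and a(120): 217
merge 158 and 217: 375
Total encoded bits = sum of merged weights = 45 + 97 + 158 + 217 + 375 = 892.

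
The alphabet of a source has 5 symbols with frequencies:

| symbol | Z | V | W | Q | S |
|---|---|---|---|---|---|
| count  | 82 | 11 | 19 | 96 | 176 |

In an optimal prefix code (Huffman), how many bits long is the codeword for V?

Build the tree from the bottom:
merge V(11) and W(19): 30
merge 30 and Z(82): 112
merge Q(96) and 112: 208
merge S(176) and 208: 384
V sits 4 levels below the root, so its codeword is 4 bits.

4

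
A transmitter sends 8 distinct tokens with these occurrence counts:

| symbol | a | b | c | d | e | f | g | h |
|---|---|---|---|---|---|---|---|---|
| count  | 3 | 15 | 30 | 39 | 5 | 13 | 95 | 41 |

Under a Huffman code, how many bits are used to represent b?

4

Huffman merges, smallest pair first:
merge a(3) and e(5): 8
merge 8 and f(13): 21
merge b(15) and 21: 36
merge c(30) and 36: 66
merge d(39) and h(41): 80
merge 66 and 80: 146
merge g(95) and 146: 241
b's leaf is at depth 4, giving a 4-bit codeword.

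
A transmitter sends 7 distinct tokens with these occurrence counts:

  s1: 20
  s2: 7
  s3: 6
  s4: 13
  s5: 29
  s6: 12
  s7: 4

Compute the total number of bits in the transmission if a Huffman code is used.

Merge the two smallest weights repeatedly:
merge s7(4) and s3(6): 10
merge s2(7) and 10: 17
merge s6(12) and s4(13): 25
merge 17 and s1(20): 37
merge 25 and s5(29): 54
merge 37 and 54: 91
Each symbol's bit-cost is frequency × depth; summing gives 234 bits (equivalently 10 + 17 + 25 + 37 + 54 + 91).

234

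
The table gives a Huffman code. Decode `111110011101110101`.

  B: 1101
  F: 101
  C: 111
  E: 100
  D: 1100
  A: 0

Read left to right; each codeword is recognised as soon as it completes (prefix code):
  111→C | 1100→D | 111→C | 0→A | 111→C | 0→A | 101→F
Decoded message: CDCACAF

CDCACAF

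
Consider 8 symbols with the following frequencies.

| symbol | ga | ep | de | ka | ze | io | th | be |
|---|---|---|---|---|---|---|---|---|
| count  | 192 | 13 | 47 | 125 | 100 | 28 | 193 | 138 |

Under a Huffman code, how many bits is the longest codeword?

5

Merge the two lowest-weight nodes at each step:
combine ep(13), io(28) → 41
combine 41, de(47) → 88
combine 88, ze(100) → 188
combine ka(125), be(138) → 263
combine 188, ga(192) → 380
combine th(193), 263 → 456
combine 380, 456 → 836
The first pair merged (ep, io) ends up deepest, at depth 5.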